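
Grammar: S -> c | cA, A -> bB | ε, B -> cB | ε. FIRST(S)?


Per alternative of S: FIRST(c) = {c}; FIRST(cA) = {c}
FIRST(S) = {c}


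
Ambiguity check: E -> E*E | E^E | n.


'n*n^n' has two parse trees (no precedence encoded between * and ^)
Ambiguous


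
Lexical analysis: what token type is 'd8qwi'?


Pattern: letter/underscore followed by alphanumerics, not a keyword
Type: IDENTIFIER


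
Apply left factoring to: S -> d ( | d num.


Common prefix: 'd'
Factored: S -> d S', S' -> ( | num


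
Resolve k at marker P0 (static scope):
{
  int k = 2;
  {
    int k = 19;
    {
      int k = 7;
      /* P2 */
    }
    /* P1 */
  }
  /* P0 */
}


k declared in the same block as P0
k = 2


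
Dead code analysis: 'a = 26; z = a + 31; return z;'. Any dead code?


a is read by z's definition; z is returned
No dead code


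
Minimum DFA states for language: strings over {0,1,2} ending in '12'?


Track the longest suffix of input matching a prefix of '12': 3 classes (prefixes of length 0..2)
Minimal DFA: 3 states


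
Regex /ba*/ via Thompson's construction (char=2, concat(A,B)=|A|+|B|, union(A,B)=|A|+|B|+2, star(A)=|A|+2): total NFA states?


Syntax tree has 2 char leaf(s), 0 union(s), 1 star(s)
chars contribute 2×2 = 4; each union adds +2; each star adds +2
Total: 4 + 0 + 2 = 6 states


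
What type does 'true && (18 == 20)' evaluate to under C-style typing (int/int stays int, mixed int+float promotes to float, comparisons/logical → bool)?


Operand types: bool && bool
Rule: logical operators take bool operands and yield bool
Result type: bool


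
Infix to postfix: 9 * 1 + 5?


Left to right (same or higher precedence on left)
Postfix: 9 1 * 5 +


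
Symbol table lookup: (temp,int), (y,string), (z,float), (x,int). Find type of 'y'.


Lookup 'y' → type string


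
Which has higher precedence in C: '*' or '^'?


'*' is multiplicative (level 10); '^' is bitwise XOR (level 4)
Higher level binds tighter
'*' has higher precedence than '^'


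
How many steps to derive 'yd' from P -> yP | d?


Derivation: P => yP => yd
Steps: 2


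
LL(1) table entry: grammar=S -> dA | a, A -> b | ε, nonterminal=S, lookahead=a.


For [S, a]: 'a' ∈ FIRST(a)
Entry: S -> a


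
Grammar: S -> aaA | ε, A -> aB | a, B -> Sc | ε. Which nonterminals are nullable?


A nonterminal is nullable iff some alternative derives ε (directly, or every symbol in it is nullable)
Nullable: {B, S}


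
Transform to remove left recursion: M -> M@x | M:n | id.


Left-recursive alternatives: M@x, M:n; non-recursive: id
Introduce M': M -> idM', M' -> @xM' | :nM' | ε


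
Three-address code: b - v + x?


Break into single-operator statements:
t1 = b - v
t2 = t1 + x


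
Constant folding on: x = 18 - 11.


18 - 11 = 7 at compile time
Optimized: x = 7


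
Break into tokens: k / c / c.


Scan left to right, longest-match per lexeme
Tokens: ID(k), OP(/), ID(c), OP(/), ID(c)


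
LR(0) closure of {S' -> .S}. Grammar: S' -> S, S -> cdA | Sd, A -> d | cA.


Start: S' -> .S
For each item with dot before a nonterminal B, add B -> .γ for every B-production
Closure: [S' -> .S, S -> .cdA, S -> .Sd]


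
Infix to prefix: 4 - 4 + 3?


left-to-right (same/higher precedence on left): tree is (+ (- 4 4) 3)
Prefix: + - 4 4 3


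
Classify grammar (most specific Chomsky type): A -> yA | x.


Right-linear: every RHS is a terminal or a terminal followed by one nonterminal
Classification: Type 3 (Regular)


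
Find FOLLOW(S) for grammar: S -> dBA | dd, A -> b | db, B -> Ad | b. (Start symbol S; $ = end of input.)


$ ∈ FOLLOW(S). For each A -> αBβ: add FIRST(β)\{ε} to FOLLOW(B); if β nullable, add FOLLOW(A).
FOLLOW(S) = {$}


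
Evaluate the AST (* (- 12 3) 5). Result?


Evaluate inner: (- 12 3) = 9
Evaluate root: (* 9 5) = 45
Result: 45


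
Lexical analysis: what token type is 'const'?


Pattern: reserved word
Type: KEYWORD


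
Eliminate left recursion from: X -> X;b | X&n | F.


Left-recursive alternatives: X;b, X&n; non-recursive: F
Introduce X': X -> FX', X' -> ;bX' | &nX' | ε


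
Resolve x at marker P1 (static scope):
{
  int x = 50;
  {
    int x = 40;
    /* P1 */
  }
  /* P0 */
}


x declared in the same block as P1
x = 40


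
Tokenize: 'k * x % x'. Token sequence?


Scan left to right, longest-match per lexeme
Tokens: ID(k), OP(*), ID(x), OP(%), ID(x)


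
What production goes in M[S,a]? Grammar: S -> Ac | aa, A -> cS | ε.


For [S, a]: 'a' ∈ FIRST(aa)
Entry: S -> aa


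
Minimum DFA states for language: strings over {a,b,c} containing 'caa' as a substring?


KMP-style automaton: 3 progress states + 1 absorbing accept = 4
Minimal DFA: 4 states


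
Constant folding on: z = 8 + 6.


8 + 6 = 14 at compile time
Optimized: z = 14


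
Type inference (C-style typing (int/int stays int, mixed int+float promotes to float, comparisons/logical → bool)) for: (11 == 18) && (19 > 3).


Operand types: bool && bool
Rule: logical operators take bool operands and yield bool
Result type: bool


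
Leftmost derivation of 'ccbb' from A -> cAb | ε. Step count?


Derivation: A => cAb => ccAbb => ccbb
Steps: 3


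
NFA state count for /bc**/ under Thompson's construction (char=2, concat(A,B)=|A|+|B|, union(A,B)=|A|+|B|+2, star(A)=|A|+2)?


Syntax tree has 2 char leaf(s), 0 union(s), 2 star(s)
chars contribute 2×2 = 4; each union adds +2; each star adds +2
Total: 4 + 0 + 4 = 8 states


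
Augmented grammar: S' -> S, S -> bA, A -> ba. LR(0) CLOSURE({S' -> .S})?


Start: S' -> .S
For each item with dot before a nonterminal B, add B -> .γ for every B-production
Closure: [S' -> .S, S -> .bA]


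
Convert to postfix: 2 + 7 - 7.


Left to right (same or higher precedence on left)
Postfix: 2 7 + 7 -


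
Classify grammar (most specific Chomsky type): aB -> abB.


LHS has context (more than one symbol) and |LHS| ≤ |RHS|
Classification: Type 1 (Context-Sensitive)


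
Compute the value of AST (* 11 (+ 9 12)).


Evaluate inner: (+ 9 12) = 21
Evaluate root: (* 11 21) = 231
Result: 231


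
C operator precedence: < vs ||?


'<' is relational (level 7); '||' is logical OR (level 1)
Higher level binds tighter
'<' has higher precedence than '||'


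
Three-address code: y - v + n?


Break into single-operator statements:
t1 = y - v
t2 = t1 + n


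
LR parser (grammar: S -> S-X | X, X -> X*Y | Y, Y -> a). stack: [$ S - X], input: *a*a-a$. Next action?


'*' can extend X; shift to build X -> X*Y
Action: shift


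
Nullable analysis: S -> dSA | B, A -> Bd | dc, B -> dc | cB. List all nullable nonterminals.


A nonterminal is nullable iff some alternative derives ε (directly, or every symbol in it is nullable)
Nullable: {}


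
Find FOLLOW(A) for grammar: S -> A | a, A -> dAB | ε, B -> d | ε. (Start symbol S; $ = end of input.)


$ ∈ FOLLOW(S). For each A -> αBβ: add FIRST(β)\{ε} to FOLLOW(B); if β nullable, add FOLLOW(A).
FOLLOW(A) = {$, d}


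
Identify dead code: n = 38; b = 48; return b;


n is assigned but never read
Dead: 'n = 38'


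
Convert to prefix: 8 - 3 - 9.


left-to-right (same/higher precedence on left): tree is (- (- 8 3) 9)
Prefix: - - 8 3 9


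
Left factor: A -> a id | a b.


Common prefix: 'a'
Factored: A -> a A', A' -> id | b


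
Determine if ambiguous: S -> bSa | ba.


balanced b^n…a^n: each string has a unique parse
Unambiguous


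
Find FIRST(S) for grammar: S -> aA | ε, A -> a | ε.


Per alternative of S: FIRST(aA) = {a}; FIRST(ε) = {ε}
FIRST(S) = {a, ε}


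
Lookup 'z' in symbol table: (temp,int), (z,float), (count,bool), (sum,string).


Lookup 'z' → type float


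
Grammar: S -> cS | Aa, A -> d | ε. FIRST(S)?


Per alternative of S: FIRST(cS) = {c}; FIRST(Aa) = {a, d}
FIRST(S) = {a, c, d}


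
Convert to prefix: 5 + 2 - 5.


left-to-right (same/higher precedence on left): tree is (- (+ 5 2) 5)
Prefix: - + 5 2 5


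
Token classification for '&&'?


Pattern: operator symbol
Type: OPERATOR


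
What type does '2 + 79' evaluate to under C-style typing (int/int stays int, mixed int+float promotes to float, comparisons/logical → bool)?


Operand types: int + int
Rule: mixed int/float promotes to float; int/int stays int
Result type: int


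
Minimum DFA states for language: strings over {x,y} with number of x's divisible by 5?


Track (count of x) mod 5: states 0..4, accept at 0
Minimal DFA: 5 states


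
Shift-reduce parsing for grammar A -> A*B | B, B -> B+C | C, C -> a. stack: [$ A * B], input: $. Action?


handle 'A*B' on top; lookahead ∈ FOLLOW(A) = {*, $}
Action: reduce (A -> A*B)


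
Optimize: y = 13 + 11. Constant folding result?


13 + 11 = 24 at compile time
Optimized: y = 24


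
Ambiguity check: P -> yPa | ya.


balanced y^n…a^n: each string has a unique parse
Unambiguous


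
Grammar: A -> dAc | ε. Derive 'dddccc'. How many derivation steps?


Derivation: A => dAc => ddAcc => dddAccc => dddccc
Steps: 4


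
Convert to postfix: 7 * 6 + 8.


Left to right (same or higher precedence on left)
Postfix: 7 6 * 8 +


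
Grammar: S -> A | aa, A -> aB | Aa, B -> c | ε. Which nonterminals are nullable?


A nonterminal is nullable iff some alternative derives ε (directly, or every symbol in it is nullable)
Nullable: {B}


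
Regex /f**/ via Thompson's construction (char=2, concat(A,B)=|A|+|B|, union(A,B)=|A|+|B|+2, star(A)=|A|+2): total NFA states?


Syntax tree has 1 char leaf(s), 0 union(s), 2 star(s)
chars contribute 1×2 = 2; each union adds +2; each star adds +2
Total: 2 + 0 + 4 = 6 states


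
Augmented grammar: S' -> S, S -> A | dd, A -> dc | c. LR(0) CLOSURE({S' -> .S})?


Start: S' -> .S
For each item with dot before a nonterminal B, add B -> .γ for every B-production
Closure: [S' -> .S, S -> .A, S -> .dd, A -> .dc, A -> .c]


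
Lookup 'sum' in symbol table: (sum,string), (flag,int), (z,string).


Lookup 'sum' → type string


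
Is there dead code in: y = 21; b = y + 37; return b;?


y is read by b's definition; b is returned
No dead code


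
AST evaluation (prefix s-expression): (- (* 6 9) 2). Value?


Evaluate inner: (* 6 9) = 54
Evaluate root: (- 54 2) = 52
Result: 52


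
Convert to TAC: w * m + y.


Break into single-operator statements:
t1 = w * m
t2 = t1 + y


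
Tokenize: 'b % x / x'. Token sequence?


Scan left to right, longest-match per lexeme
Tokens: ID(b), OP(%), ID(x), OP(/), ID(x)


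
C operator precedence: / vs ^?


'/' is multiplicative (level 10); '^' is bitwise XOR (level 4)
Higher level binds tighter
'/' has higher precedence than '^'


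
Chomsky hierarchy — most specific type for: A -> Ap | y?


Left-linear: every RHS is a terminal or one nonterminal followed by a terminal
Classification: Type 3 (Regular)


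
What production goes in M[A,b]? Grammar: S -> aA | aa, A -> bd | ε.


For [A, b]: 'b' ∈ FIRST(bd)
Entry: A -> bd


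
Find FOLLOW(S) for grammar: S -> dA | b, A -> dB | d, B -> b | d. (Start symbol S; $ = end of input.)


$ ∈ FOLLOW(S). For each A -> αBβ: add FIRST(β)\{ε} to FOLLOW(B); if β nullable, add FOLLOW(A).
FOLLOW(S) = {$}


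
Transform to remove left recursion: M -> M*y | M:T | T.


Left-recursive alternatives: M*y, M:T; non-recursive: T
Introduce M': M -> TM', M' -> *yM' | :TM' | ε


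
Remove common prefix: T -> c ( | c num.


Common prefix: 'c'
Factored: T -> c T', T' -> ( | num


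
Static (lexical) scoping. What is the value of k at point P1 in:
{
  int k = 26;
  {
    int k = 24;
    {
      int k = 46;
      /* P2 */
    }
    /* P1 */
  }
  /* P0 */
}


k declared in the same block as P1
k = 24


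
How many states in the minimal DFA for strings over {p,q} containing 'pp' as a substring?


KMP-style automaton: 2 progress states + 1 absorbing accept = 3
Minimal DFA: 3 states


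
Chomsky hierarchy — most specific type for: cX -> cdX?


LHS has context (more than one symbol) and |LHS| ≤ |RHS|
Classification: Type 1 (Context-Sensitive)


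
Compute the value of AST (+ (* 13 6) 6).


Evaluate inner: (* 13 6) = 78
Evaluate root: (+ 78 6) = 84
Result: 84


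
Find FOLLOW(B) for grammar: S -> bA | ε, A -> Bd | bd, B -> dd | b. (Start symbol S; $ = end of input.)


$ ∈ FOLLOW(S). For each A -> αBβ: add FIRST(β)\{ε} to FOLLOW(B); if β nullable, add FOLLOW(A).
FOLLOW(B) = {d}


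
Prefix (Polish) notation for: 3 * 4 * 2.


left-to-right (same/higher precedence on left): tree is (* (* 3 4) 2)
Prefix: * * 3 4 2


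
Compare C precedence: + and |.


'+' is additive (level 9); '|' is bitwise OR (level 3)
Higher level binds tighter
'+' has higher precedence than '|'


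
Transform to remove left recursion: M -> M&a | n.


Left-recursive alternatives: M&a; non-recursive: n
Introduce M': M -> nM', M' -> &aM' | ε


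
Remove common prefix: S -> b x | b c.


Common prefix: 'b'
Factored: S -> b S', S' -> x | c


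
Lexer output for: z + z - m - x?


Scan left to right, longest-match per lexeme
Tokens: ID(z), OP(+), ID(z), OP(-), ID(m), OP(-), ID(x)


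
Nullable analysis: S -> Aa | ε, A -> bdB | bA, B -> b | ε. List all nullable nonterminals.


A nonterminal is nullable iff some alternative derives ε (directly, or every symbol in it is nullable)
Nullable: {B, S}


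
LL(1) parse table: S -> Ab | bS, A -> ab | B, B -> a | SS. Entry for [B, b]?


For [B, b]: 'b' ∈ FIRST(SS)
Entry: B -> SS


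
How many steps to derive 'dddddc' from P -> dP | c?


Derivation: P => dP => ddP => dddP => ddddP => dddddP => dddddc
Steps: 6


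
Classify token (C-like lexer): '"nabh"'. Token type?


Pattern: double-quoted sequence
Type: STRING_LITERAL


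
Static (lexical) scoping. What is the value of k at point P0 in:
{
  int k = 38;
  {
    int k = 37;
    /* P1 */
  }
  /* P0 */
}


k declared in the same block as P0
k = 38


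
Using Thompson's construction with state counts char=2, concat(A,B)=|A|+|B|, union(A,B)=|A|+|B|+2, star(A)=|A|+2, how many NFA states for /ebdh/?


Syntax tree has 4 char leaf(s), 0 union(s), 0 star(s)
chars contribute 4×2 = 8; each union adds +2; each star adds +2
Total: 8 + 0 + 0 = 8 states


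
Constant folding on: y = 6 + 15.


6 + 15 = 21 at compile time
Optimized: y = 21


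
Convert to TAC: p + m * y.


Break into single-operator statements:
t1 = m * y
t2 = p + t1


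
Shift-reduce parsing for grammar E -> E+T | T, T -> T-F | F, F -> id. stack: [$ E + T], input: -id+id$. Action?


'-' can extend T; shift to build T -> T-F
Action: shift


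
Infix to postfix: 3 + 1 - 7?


Left to right (same or higher precedence on left)
Postfix: 3 1 + 7 -


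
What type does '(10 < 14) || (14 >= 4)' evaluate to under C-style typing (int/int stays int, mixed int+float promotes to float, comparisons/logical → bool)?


Operand types: bool || bool
Rule: logical operators take bool operands and yield bool
Result type: bool


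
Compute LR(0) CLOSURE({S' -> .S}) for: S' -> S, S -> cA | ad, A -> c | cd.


Start: S' -> .S
For each item with dot before a nonterminal B, add B -> .γ for every B-production
Closure: [S' -> .S, S -> .cA, S -> .ad]


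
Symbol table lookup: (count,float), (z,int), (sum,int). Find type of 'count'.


Lookup 'count' → type float


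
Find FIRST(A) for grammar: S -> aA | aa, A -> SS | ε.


Per alternative of A: FIRST(SS) = {a}; FIRST(ε) = {ε}
FIRST(A) = {a, ε}


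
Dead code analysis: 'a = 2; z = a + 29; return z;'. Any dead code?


a is read by z's definition; z is returned
No dead code


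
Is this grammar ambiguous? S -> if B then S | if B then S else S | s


dangling else: 'if B then if B then s else s' parses two ways
Ambiguous


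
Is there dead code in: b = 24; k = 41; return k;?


b is assigned but never read
Dead: 'b = 24'


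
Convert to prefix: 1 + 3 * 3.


'*' binds tighter: tree is (+ 1 (* 3 3))
Prefix: + 1 * 3 3


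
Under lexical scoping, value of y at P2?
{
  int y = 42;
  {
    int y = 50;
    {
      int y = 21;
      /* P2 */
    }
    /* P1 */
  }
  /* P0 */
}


y declared in the same block as P2
y = 21


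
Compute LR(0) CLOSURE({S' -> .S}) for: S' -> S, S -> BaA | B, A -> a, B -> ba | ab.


Start: S' -> .S
For each item with dot before a nonterminal B, add B -> .γ for every B-production
Closure: [S' -> .S, S -> .BaA, S -> .B, B -> .ba, B -> .ab]


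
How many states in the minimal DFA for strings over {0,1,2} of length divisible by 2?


Track length mod 2: states 0..1, accept at 0
Minimal DFA: 2 states


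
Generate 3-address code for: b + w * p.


Break into single-operator statements:
t1 = w * p
t2 = b + t1


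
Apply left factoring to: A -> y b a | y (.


Common prefix: 'y'
Factored: A -> y A', A' -> b a | (


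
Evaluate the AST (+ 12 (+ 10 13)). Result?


Evaluate inner: (+ 10 13) = 23
Evaluate root: (+ 12 23) = 35
Result: 35


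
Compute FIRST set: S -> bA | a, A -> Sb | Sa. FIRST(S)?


Per alternative of S: FIRST(bA) = {b}; FIRST(a) = {a}
FIRST(S) = {a, b}


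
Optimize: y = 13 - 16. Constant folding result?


13 - 16 = -3 at compile time
Optimized: y = -3


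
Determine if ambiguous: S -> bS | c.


right-linear, alternatives start with distinct terminals 'b' vs 'c': unique leftmost derivation
Unambiguous


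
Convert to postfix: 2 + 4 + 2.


Left to right (same or higher precedence on left)
Postfix: 2 4 + 2 +


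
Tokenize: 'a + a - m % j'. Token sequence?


Scan left to right, longest-match per lexeme
Tokens: ID(a), OP(+), ID(a), OP(-), ID(m), OP(%), ID(j)


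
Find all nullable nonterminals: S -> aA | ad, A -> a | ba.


A nonterminal is nullable iff some alternative derives ε (directly, or every symbol in it is nullable)
Nullable: {}


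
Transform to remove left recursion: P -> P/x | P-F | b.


Left-recursive alternatives: P/x, P-F; non-recursive: b
Introduce P': P -> bP', P' -> /xP' | -FP' | ε


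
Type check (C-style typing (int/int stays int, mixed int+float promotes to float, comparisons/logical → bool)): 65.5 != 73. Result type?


Operand types: float != int
Rule: comparison yields bool
Result type: bool


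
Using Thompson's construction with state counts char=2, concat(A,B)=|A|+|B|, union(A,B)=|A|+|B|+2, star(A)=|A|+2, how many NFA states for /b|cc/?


Syntax tree has 3 char leaf(s), 1 union(s), 0 star(s)
chars contribute 3×2 = 6; each union adds +2; each star adds +2
Total: 6 + 2 + 0 = 8 states


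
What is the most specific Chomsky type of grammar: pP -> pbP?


LHS has context (more than one symbol) and |LHS| ≤ |RHS|
Classification: Type 1 (Context-Sensitive)


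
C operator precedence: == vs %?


'%' is multiplicative (level 10); '==' is equality (level 6)
Higher level binds tighter
'%' has higher precedence than '=='


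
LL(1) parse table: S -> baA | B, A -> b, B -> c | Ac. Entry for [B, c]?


For [B, c]: 'c' ∈ FIRST(c)
Entry: B -> c


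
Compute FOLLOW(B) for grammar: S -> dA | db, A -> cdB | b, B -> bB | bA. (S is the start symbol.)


$ ∈ FOLLOW(S). For each A -> αBβ: add FIRST(β)\{ε} to FOLLOW(B); if β nullable, add FOLLOW(A).
FOLLOW(B) = {$}


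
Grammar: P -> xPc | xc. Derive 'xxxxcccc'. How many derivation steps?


Derivation: P => xPc => xxPcc => xxxPccc => xxxxcccc
Steps: 4


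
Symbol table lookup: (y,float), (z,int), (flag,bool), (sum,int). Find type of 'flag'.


Lookup 'flag' → type bool


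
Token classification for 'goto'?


Pattern: reserved word
Type: KEYWORD


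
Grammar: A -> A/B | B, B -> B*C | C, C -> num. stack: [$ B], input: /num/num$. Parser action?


lookahead ∉ {*} so B won't extend; reduce A -> B
Action: reduce (A -> B)


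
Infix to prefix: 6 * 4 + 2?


left-to-right (same/higher precedence on left): tree is (+ (* 6 4) 2)
Prefix: + * 6 4 2


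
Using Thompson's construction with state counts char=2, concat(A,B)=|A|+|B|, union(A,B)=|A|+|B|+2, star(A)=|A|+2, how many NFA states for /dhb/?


Syntax tree has 3 char leaf(s), 0 union(s), 0 star(s)
chars contribute 3×2 = 6; each union adds +2; each star adds +2
Total: 6 + 0 + 0 = 6 states


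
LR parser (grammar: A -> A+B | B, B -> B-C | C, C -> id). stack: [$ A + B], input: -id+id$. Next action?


'-' can extend B; shift to build B -> B-C
Action: shift


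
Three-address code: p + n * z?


Break into single-operator statements:
t1 = n * z
t2 = p + t1


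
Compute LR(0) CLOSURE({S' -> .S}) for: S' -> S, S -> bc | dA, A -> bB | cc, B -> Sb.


Start: S' -> .S
For each item with dot before a nonterminal B, add B -> .γ for every B-production
Closure: [S' -> .S, S -> .bc, S -> .dA]


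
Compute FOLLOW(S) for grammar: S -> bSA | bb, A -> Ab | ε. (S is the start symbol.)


$ ∈ FOLLOW(S). For each A -> αBβ: add FIRST(β)\{ε} to FOLLOW(B); if β nullable, add FOLLOW(A).
FOLLOW(S) = {$, b}


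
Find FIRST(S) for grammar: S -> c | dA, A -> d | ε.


Per alternative of S: FIRST(c) = {c}; FIRST(dA) = {d}
FIRST(S) = {c, d}


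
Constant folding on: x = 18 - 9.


18 - 9 = 9 at compile time
Optimized: x = 9


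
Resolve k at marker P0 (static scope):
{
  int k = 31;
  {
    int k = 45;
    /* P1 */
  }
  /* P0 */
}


k declared in the same block as P0
k = 31


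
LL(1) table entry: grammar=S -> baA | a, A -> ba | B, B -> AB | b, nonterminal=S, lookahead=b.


For [S, b]: 'b' ∈ FIRST(baA)
Entry: S -> baA


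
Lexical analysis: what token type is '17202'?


Pattern: digits only
Type: INTEGER_LITERAL


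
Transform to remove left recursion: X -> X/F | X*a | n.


Left-recursive alternatives: X/F, X*a; non-recursive: n
Introduce X': X -> nX', X' -> /FX' | *aX' | ε


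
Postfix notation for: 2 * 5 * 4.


Left to right (same or higher precedence on left)
Postfix: 2 5 * 4 *


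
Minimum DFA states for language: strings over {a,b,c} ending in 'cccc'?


Track the longest suffix of input matching a prefix of 'cccc': 5 classes (prefixes of length 0..4)
Minimal DFA: 5 states


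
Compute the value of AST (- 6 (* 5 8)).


Evaluate inner: (* 5 8) = 40
Evaluate root: (- 6 40) = -34
Result: -34


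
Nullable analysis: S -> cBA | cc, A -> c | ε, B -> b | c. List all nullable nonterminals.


A nonterminal is nullable iff some alternative derives ε (directly, or every symbol in it is nullable)
Nullable: {A}


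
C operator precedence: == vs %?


'%' is multiplicative (level 10); '==' is equality (level 6)
Higher level binds tighter
'%' has higher precedence than '=='


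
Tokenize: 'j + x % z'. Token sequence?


Scan left to right, longest-match per lexeme
Tokens: ID(j), OP(+), ID(x), OP(%), ID(z)


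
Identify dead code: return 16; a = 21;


statement follows a return and is unreachable
Dead: 'a = 21'


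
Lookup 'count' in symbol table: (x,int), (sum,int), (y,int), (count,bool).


Lookup 'count' → type bool


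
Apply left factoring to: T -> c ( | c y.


Common prefix: 'c'
Factored: T -> c T', T' -> ( | y


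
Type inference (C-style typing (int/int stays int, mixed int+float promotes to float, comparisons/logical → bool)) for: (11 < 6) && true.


Operand types: bool && bool
Rule: logical operators take bool operands and yield bool
Result type: bool


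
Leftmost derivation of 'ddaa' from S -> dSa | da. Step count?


Derivation: S => dSa => ddaa
Steps: 2


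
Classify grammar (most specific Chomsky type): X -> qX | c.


Right-linear: every RHS is a terminal or a terminal followed by one nonterminal
Classification: Type 3 (Regular)


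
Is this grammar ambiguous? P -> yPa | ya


balanced y^n…a^n: each string has a unique parse
Unambiguous


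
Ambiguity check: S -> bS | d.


right-linear, alternatives start with distinct terminals 'b' vs 'd': unique leftmost derivation
Unambiguous


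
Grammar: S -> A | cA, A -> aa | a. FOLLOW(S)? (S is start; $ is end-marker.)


$ ∈ FOLLOW(S). For each A -> αBβ: add FIRST(β)\{ε} to FOLLOW(B); if β nullable, add FOLLOW(A).
FOLLOW(S) = {$}


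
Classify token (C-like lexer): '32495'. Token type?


Pattern: digits only
Type: INTEGER_LITERAL


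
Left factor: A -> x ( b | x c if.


Common prefix: 'x'
Factored: A -> x A', A' -> ( b | c if


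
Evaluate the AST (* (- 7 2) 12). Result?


Evaluate inner: (- 7 2) = 5
Evaluate root: (* 5 12) = 60
Result: 60


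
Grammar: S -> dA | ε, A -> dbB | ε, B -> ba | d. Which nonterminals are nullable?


A nonterminal is nullable iff some alternative derives ε (directly, or every symbol in it is nullable)
Nullable: {A, S}


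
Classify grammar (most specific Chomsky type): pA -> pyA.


LHS has context (more than one symbol) and |LHS| ≤ |RHS|
Classification: Type 1 (Context-Sensitive)


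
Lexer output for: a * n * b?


Scan left to right, longest-match per lexeme
Tokens: ID(a), OP(*), ID(n), OP(*), ID(b)


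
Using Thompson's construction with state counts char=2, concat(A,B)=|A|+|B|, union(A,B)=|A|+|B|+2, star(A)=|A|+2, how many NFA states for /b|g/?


Syntax tree has 2 char leaf(s), 1 union(s), 0 star(s)
chars contribute 2×2 = 4; each union adds +2; each star adds +2
Total: 4 + 2 + 0 = 6 states


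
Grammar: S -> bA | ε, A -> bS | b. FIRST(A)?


Per alternative of A: FIRST(bS) = {b}; FIRST(b) = {b}
FIRST(A) = {b}


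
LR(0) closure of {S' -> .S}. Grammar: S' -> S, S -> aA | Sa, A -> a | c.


Start: S' -> .S
For each item with dot before a nonterminal B, add B -> .γ for every B-production
Closure: [S' -> .S, S -> .aA, S -> .Sa]


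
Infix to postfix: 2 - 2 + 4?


Left to right (same or higher precedence on left)
Postfix: 2 2 - 4 +


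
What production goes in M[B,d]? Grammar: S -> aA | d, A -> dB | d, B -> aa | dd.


For [B, d]: 'd' ∈ FIRST(dd)
Entry: B -> dd


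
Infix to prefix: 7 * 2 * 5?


left-to-right (same/higher precedence on left): tree is (* (* 7 2) 5)
Prefix: * * 7 2 5


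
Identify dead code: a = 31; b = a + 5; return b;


a is read by b's definition; b is returned
No dead code


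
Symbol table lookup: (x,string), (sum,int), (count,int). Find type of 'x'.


Lookup 'x' → type string


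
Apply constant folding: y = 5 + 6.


5 + 6 = 11 at compile time
Optimized: y = 11


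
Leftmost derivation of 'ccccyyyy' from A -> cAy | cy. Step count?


Derivation: A => cAy => ccAyy => cccAyyy => ccccyyyy
Steps: 4


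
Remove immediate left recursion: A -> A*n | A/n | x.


Left-recursive alternatives: A*n, A/n; non-recursive: x
Introduce A': A -> xA', A' -> *nA' | /nA' | ε


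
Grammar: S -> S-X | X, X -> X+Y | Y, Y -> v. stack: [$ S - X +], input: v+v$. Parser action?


no handle; shift 'v'
Action: shift


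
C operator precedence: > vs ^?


'>' is relational (level 7); '^' is bitwise XOR (level 4)
Higher level binds tighter
'>' has higher precedence than '^'


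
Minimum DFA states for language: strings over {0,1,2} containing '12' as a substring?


KMP-style automaton: 2 progress states + 1 absorbing accept = 3
Minimal DFA: 3 states


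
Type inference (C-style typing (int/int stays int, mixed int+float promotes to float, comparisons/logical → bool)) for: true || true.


Operand types: bool || bool
Rule: logical operators take bool operands and yield bool
Result type: bool


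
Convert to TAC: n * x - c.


Break into single-operator statements:
t1 = n * x
t2 = t1 - c


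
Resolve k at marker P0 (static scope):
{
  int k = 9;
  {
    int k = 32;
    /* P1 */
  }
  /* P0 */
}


k declared in the same block as P0
k = 9


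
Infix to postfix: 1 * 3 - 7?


Left to right (same or higher precedence on left)
Postfix: 1 3 * 7 -


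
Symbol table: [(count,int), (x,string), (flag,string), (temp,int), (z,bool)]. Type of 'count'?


Lookup 'count' → type int


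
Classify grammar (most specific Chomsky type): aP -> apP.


LHS has context (more than one symbol) and |LHS| ≤ |RHS|
Classification: Type 1 (Context-Sensitive)


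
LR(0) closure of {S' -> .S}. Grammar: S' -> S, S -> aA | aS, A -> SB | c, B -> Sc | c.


Start: S' -> .S
For each item with dot before a nonterminal B, add B -> .γ for every B-production
Closure: [S' -> .S, S -> .aA, S -> .aS]


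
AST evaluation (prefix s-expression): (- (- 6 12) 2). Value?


Evaluate inner: (- 6 12) = -6
Evaluate root: (- -6 2) = -8
Result: -8


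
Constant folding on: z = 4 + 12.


4 + 12 = 16 at compile time
Optimized: z = 16


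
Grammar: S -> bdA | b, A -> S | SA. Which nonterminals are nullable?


A nonterminal is nullable iff some alternative derives ε (directly, or every symbol in it is nullable)
Nullable: {}


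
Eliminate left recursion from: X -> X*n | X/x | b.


Left-recursive alternatives: X*n, X/x; non-recursive: b
Introduce X': X -> bX', X' -> *nX' | /xX' | ε


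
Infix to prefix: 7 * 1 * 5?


left-to-right (same/higher precedence on left): tree is (* (* 7 1) 5)
Prefix: * * 7 1 5


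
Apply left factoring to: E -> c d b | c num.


Common prefix: 'c'
Factored: E -> c E', E' -> d b | num


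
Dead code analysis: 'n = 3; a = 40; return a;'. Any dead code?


n is assigned but never read
Dead: 'n = 3'


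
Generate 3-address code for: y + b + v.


Break into single-operator statements:
t1 = y + b
t2 = t1 + v


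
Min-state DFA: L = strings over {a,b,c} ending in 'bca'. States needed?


Track the longest suffix of input matching a prefix of 'bca': 4 classes (prefixes of length 0..3)
Minimal DFA: 4 states


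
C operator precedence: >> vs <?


'>>' is shift (level 8); '<' is relational (level 7)
Higher level binds tighter
'>>' has higher precedence than '<'


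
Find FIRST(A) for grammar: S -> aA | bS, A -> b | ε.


Per alternative of A: FIRST(b) = {b}; FIRST(ε) = {ε}
FIRST(A) = {b, ε}


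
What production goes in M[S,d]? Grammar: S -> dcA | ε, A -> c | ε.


For [S, d]: 'd' ∈ FIRST(dcA)
Entry: S -> dcA


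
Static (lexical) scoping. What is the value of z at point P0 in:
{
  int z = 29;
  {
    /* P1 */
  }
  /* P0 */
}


z declared in the same block as P0
z = 29


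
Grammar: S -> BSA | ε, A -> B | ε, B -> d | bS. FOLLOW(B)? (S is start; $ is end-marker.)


$ ∈ FOLLOW(S). For each A -> αBβ: add FIRST(β)\{ε} to FOLLOW(B); if β nullable, add FOLLOW(A).
FOLLOW(B) = {$, b, d}


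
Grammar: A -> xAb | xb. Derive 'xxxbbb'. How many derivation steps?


Derivation: A => xAb => xxAbb => xxxbbb
Steps: 3


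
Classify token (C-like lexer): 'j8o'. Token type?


Pattern: letter/underscore followed by alphanumerics, not a keyword
Type: IDENTIFIER


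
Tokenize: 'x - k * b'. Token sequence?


Scan left to right, longest-match per lexeme
Tokens: ID(x), OP(-), ID(k), OP(*), ID(b)


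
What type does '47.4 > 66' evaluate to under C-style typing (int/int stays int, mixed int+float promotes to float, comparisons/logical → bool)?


Operand types: float > int
Rule: comparison yields bool
Result type: bool


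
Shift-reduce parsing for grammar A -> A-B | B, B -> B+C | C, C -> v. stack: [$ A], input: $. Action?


start symbol A on stack, input exhausted
Action: accept


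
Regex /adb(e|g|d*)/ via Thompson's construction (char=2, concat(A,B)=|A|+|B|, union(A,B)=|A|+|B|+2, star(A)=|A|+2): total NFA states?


Syntax tree has 6 char leaf(s), 2 union(s), 1 star(s)
chars contribute 6×2 = 12; each union adds +2; each star adds +2
Total: 12 + 4 + 2 = 18 states


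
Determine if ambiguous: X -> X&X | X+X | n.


'n&n+n' has two parse trees (no precedence encoded between & and +)
Ambiguous


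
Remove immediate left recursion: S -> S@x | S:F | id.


Left-recursive alternatives: S@x, S:F; non-recursive: id
Introduce S': S -> idS', S' -> @xS' | :FS' | ε


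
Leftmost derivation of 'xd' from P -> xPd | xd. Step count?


Derivation: P => xd
Steps: 1


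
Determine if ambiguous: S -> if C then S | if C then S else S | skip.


dangling else: 'if C then if C then skip else skip' parses two ways
Ambiguous


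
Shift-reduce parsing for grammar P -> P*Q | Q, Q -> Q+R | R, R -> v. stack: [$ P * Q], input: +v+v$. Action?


'+' can extend Q; shift to build Q -> Q+R
Action: shift


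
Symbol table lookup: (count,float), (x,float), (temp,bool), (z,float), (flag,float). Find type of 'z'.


Lookup 'z' → type float


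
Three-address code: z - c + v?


Break into single-operator statements:
t1 = z - c
t2 = t1 + v


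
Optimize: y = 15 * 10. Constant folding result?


15 * 10 = 150 at compile time
Optimized: y = 150


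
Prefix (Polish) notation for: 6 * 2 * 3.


left-to-right (same/higher precedence on left): tree is (* (* 6 2) 3)
Prefix: * * 6 2 3


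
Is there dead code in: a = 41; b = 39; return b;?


a is assigned but never read
Dead: 'a = 41'


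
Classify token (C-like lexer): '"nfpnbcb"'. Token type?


Pattern: double-quoted sequence
Type: STRING_LITERAL


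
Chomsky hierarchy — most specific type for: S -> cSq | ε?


Single nonterminal LHS, but c^n q^n is not regular
Classification: Type 2 (Context-Free)


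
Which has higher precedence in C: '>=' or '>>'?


'>>' is shift (level 8); '>=' is relational (level 7)
Higher level binds tighter
'>>' has higher precedence than '>='


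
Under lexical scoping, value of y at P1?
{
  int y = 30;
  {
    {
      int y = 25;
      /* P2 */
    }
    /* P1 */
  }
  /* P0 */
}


P1's block does not declare y; resolves to the enclosing declaration at depth 0
y = 30


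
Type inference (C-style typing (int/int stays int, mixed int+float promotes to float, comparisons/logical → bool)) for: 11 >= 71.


Operand types: int >= int
Rule: comparison yields bool
Result type: bool


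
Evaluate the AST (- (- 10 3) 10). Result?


Evaluate inner: (- 10 3) = 7
Evaluate root: (- 7 10) = -3
Result: -3


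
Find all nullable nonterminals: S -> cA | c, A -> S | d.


A nonterminal is nullable iff some alternative derives ε (directly, or every symbol in it is nullable)
Nullable: {}


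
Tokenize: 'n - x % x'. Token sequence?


Scan left to right, longest-match per lexeme
Tokens: ID(n), OP(-), ID(x), OP(%), ID(x)


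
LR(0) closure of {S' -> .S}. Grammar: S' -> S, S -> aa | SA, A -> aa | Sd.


Start: S' -> .S
For each item with dot before a nonterminal B, add B -> .γ for every B-production
Closure: [S' -> .S, S -> .aa, S -> .SA]


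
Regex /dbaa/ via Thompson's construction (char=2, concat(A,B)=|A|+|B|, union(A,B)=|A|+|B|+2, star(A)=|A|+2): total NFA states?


Syntax tree has 4 char leaf(s), 0 union(s), 0 star(s)
chars contribute 4×2 = 8; each union adds +2; each star adds +2
Total: 8 + 0 + 0 = 8 states


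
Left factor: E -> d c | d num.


Common prefix: 'd'
Factored: E -> d E', E' -> c | num


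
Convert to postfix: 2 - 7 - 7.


Left to right (same or higher precedence on left)
Postfix: 2 7 - 7 -


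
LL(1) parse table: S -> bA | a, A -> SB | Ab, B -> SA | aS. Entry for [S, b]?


For [S, b]: 'b' ∈ FIRST(bA)
Entry: S -> bA


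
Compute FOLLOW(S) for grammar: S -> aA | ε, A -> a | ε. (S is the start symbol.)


$ ∈ FOLLOW(S). For each A -> αBβ: add FIRST(β)\{ε} to FOLLOW(B); if β nullable, add FOLLOW(A).
FOLLOW(S) = {$}


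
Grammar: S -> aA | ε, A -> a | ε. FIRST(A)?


Per alternative of A: FIRST(a) = {a}; FIRST(ε) = {ε}
FIRST(A) = {a, ε}


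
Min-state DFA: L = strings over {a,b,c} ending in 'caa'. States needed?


Track the longest suffix of input matching a prefix of 'caa': 4 classes (prefixes of length 0..3)
Minimal DFA: 4 states


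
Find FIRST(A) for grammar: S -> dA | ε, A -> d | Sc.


Per alternative of A: FIRST(d) = {d}; FIRST(Sc) = {c, d}
FIRST(A) = {c, d}


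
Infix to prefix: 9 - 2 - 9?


left-to-right (same/higher precedence on left): tree is (- (- 9 2) 9)
Prefix: - - 9 2 9


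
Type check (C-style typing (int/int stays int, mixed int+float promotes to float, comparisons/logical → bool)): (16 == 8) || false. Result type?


Operand types: bool || bool
Rule: logical operators take bool operands and yield bool
Result type: bool


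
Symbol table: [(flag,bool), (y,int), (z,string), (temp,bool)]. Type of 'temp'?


Lookup 'temp' → type bool


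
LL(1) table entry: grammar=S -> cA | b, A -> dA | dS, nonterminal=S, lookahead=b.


For [S, b]: 'b' ∈ FIRST(b)
Entry: S -> b


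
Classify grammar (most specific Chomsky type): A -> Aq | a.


Left-linear: every RHS is a terminal or one nonterminal followed by a terminal
Classification: Type 3 (Regular)


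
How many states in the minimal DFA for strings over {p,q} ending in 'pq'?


Track the longest suffix of input matching a prefix of 'pq': 3 classes (prefixes of length 0..2)
Minimal DFA: 3 states


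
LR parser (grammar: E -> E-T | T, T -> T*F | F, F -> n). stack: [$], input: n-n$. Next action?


no handle on stack; shift 'n'
Action: shift


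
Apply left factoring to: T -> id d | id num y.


Common prefix: 'id'
Factored: T -> id T', T' -> d | num y


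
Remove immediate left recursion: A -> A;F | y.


Left-recursive alternatives: A;F; non-recursive: y
Introduce A': A -> yA', A' -> ;FA' | ε


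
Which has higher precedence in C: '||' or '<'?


'<' is relational (level 7); '||' is logical OR (level 1)
Higher level binds tighter
'<' has higher precedence than '||'


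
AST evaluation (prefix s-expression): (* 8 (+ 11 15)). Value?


Evaluate inner: (+ 11 15) = 26
Evaluate root: (* 8 26) = 208
Result: 208


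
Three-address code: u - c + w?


Break into single-operator statements:
t1 = u - c
t2 = t1 + w


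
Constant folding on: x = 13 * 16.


13 * 16 = 208 at compile time
Optimized: x = 208


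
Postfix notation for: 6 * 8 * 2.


Left to right (same or higher precedence on left)
Postfix: 6 8 * 2 *


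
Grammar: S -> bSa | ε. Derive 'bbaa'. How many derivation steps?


Derivation: S => bSa => bbSaa => bbaa
Steps: 3


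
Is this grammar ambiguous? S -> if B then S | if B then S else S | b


dangling else: 'if B then if B then b else b' parses two ways
Ambiguous


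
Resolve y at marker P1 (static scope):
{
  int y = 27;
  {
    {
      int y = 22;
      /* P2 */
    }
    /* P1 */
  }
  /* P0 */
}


P1's block does not declare y; resolves to the enclosing declaration at depth 0
y = 27


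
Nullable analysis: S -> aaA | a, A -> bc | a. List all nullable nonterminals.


A nonterminal is nullable iff some alternative derives ε (directly, or every symbol in it is nullable)
Nullable: {}


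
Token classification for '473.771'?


Pattern: digits with a decimal point
Type: FLOAT_LITERAL


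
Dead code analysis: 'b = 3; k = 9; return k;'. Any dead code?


b is assigned but never read
Dead: 'b = 3'


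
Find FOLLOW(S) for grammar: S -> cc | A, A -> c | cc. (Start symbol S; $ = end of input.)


$ ∈ FOLLOW(S). For each A -> αBβ: add FIRST(β)\{ε} to FOLLOW(B); if β nullable, add FOLLOW(A).
FOLLOW(S) = {$}


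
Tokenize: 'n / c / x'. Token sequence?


Scan left to right, longest-match per lexeme
Tokens: ID(n), OP(/), ID(c), OP(/), ID(x)
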